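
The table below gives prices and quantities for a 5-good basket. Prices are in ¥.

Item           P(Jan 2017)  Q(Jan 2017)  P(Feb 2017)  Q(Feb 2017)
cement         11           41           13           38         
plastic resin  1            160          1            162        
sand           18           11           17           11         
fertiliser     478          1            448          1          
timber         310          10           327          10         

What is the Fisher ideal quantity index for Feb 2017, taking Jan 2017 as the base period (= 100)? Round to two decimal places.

Laspeyres component (base-period weights):
ΣP(Jan 2017)Q(Feb 2017) = 11×38 + 1×162 + 18×11 + 478×1 + 310×10 = 418 + 162 + 198 + 478 + 3100 = 4356
ΣP(Jan 2017)Q(Jan 2017) = 11×41 + 1×160 + 18×11 + 478×1 + 310×10 = 451 + 160 + 198 + 478 + 3100 = 4387
L = 4356 / 4387 × 100 = 99.2934
Paasche component (current-period weights):
ΣP(Feb 2017)Q(Feb 2017) = 13×38 + 1×162 + 17×11 + 448×1 + 327×10 = 494 + 162 + 187 + 448 + 3270 = 4561
ΣP(Feb 2017)Q(Jan 2017) = 13×41 + 1×160 + 17×11 + 448×1 + 327×10 = 533 + 160 + 187 + 448 + 3270 = 4598
P = 4561 / 4598 × 100 = 99.1953
Fisher = √(L × P) = √(99.2934 × 99.1953) = 99.2443

99.24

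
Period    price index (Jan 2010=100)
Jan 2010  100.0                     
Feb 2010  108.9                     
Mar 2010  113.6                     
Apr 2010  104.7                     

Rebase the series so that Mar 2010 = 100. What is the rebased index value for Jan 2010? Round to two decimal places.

88.03

Rebased(Jan 2010) = 100.0 / 113.6 × 100 = 88.0282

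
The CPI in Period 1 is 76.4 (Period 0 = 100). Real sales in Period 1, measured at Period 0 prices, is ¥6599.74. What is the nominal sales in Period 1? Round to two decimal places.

Nominal = Real × (Index/100) = 6599.74 × (76.4/100)
        = 6599.74 × 0.764 = 5042.2014

5042.20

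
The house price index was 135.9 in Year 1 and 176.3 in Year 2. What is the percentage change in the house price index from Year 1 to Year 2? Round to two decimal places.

Change = (176.3 − 135.9) / 135.9 × 100
       = 40.4 / 135.9 × 100 = 29.7277%

29.73%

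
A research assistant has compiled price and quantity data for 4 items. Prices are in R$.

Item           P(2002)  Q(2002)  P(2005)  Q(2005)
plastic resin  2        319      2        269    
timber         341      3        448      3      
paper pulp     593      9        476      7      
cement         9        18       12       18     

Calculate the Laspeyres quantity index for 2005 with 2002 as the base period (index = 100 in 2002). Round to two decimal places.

82.04

Laspeyres quantity index uses base-period prices as weights.
ΣP(2002)·Q(2005) = 2×269 + 341×3 + 593×7 + 9×18 = 538 + 1023 + 4151 + 162 = 5874
ΣP(2002)·Q(2002) = 2×319 + 341×3 + 593×9 + 9×18 = 638 + 1023 + 5337 + 162 = 7160
Index = 5874 / 7160 × 100 = 82.0391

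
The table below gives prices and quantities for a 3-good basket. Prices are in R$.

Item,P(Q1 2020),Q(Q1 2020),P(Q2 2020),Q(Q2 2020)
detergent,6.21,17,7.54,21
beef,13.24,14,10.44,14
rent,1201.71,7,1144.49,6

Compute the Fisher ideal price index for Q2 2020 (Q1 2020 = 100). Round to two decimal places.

Laspeyres component (base-period weights):
ΣP(Q2 2020)Q(Q1 2020) = 7.54×17 + 10.44×14 + 1144.49×7 = 128.18 + 146.16 + 8011.43 = 8285.77
ΣP(Q1 2020)Q(Q1 2020) = 6.21×17 + 13.24×14 + 1201.71×7 = 105.57 + 185.36 + 8411.97 = 8702.9
L = 8285.77 / 8702.9 × 100 = 95.2070
Paasche component (current-period weights):
ΣP(Q2 2020)Q(Q2 2020) = 7.54×21 + 10.44×14 + 1144.49×6 = 158.34 + 146.16 + 6866.94 = 7171.44
ΣP(Q1 2020)Q(Q2 2020) = 6.21×21 + 13.24×14 + 1201.71×6 = 130.41 + 185.36 + 7210.26 = 7526.03
P = 7171.44 / 7526.03 × 100 = 95.2885
Fisher = √(L × P) = √(95.2070 × 95.2885) = 95.2477

95.25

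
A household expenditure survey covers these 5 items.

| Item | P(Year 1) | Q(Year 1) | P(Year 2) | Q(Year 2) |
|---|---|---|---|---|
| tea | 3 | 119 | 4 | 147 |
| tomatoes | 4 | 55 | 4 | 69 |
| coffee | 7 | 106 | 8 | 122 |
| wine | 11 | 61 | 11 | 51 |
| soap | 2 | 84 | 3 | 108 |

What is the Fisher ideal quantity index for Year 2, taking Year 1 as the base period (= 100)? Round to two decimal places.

109.63

Laspeyres component (base-period weights):
ΣP(Year 1)Q(Year 2) = 3×147 + 4×69 + 7×122 + 11×51 + 2×108 = 441 + 276 + 854 + 561 + 216 = 2348
ΣP(Year 1)Q(Year 1) = 3×119 + 4×55 + 7×106 + 11×61 + 2×84 = 357 + 220 + 742 + 671 + 168 = 2158
L = 2348 / 2158 × 100 = 108.8044
Paasche component (current-period weights):
ΣP(Year 2)Q(Year 2) = 4×147 + 4×69 + 8×122 + 11×51 + 3×108 = 588 + 276 + 976 + 561 + 324 = 2725
ΣP(Year 2)Q(Year 1) = 4×119 + 4×55 + 8×106 + 11×61 + 3×84 = 476 + 220 + 848 + 671 + 252 = 2467
P = 2725 / 2467 × 100 = 110.4580
Fisher = √(L × P) = √(108.8044 × 110.4580) = 109.6281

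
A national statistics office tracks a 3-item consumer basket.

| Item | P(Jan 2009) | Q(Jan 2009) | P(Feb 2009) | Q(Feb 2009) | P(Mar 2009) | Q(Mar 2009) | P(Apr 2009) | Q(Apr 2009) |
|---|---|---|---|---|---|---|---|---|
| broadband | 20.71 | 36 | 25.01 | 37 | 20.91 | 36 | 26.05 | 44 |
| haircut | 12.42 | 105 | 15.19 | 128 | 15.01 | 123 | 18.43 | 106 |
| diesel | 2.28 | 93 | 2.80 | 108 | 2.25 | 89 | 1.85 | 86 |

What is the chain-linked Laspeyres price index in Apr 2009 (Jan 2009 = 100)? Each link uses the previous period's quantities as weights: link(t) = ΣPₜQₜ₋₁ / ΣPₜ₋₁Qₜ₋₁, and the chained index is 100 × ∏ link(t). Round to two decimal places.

Link Jan 2009→Feb 2009:
ΣP(Feb 2009)Q(Jan 2009) = 25.01×36 + 15.19×105 + 2.80×93 = 900.36 + 1594.95 + 260.4 = 2755.71
ΣP(Jan 2009)Q(Jan 2009) = 20.71×36 + 12.42×105 + 2.28×93 = 745.56 + 1304.1 + 212.04 = 2261.7
link = 2755.71/2261.7 = 1.218424
Link Feb 2009→Mar 2009:
ΣP(Mar 2009)Q(Feb 2009) = 20.91×37 + 15.01×128 + 2.25×108 = 773.67 + 1921.28 + 243 = 2937.95
ΣP(Feb 2009)Q(Feb 2009) = 25.01×37 + 15.19×128 + 2.80×108 = 925.37 + 1944.32 + 302.4 = 3172.09
link = 2937.95/3172.09 = 0.926187
Link Mar 2009→Apr 2009:
ΣP(Apr 2009)Q(Mar 2009) = 26.05×36 + 18.43×123 + 1.85×89 = 937.8 + 2266.89 + 164.65 = 3369.34
ΣP(Mar 2009)Q(Mar 2009) = 20.91×36 + 15.01×123 + 2.25×89 = 752.76 + 1846.23 + 200.25 = 2799.24
link = 3369.34/2799.24 = 1.203662
Chained index = 100 × 1.218424 × 0.926187 × 1.203662 = 135.8320

135.83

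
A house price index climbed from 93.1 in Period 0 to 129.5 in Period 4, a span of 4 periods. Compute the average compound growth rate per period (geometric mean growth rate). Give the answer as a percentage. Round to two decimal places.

Growth factor = (129.5/93.1)^(1/4) = (1.390977)^(1/4) = 1.086000
Growth rate = 1.086000 − 1 = 0.086000 = 8.6000%

8.60%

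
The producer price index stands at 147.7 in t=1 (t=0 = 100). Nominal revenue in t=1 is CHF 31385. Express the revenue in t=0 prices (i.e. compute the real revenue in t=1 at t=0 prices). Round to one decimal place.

21249.2

Real = Nominal ÷ (Index/100) = 31385 ÷ (147.7/100)
     = 31385 ÷ 1.477 = 21249.1537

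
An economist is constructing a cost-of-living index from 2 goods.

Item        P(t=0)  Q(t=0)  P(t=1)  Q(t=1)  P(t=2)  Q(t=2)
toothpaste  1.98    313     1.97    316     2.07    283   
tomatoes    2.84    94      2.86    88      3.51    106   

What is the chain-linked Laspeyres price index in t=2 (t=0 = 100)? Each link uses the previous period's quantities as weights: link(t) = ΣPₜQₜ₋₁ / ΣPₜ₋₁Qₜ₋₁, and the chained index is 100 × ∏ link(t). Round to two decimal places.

110.00

Link t=0→t=1:
ΣP(t=1)Q(t=0) = 1.97×313 + 2.86×94 = 616.61 + 268.84 = 885.45
ΣP(t=0)Q(t=0) = 1.98×313 + 2.84×94 = 619.74 + 266.96 = 886.7
link = 885.45/886.7 = 0.998590
Link t=1→t=2:
ΣP(t=2)Q(t=1) = 2.07×316 + 3.51×88 = 654.12 + 308.88 = 963
ΣP(t=1)Q(t=1) = 1.97×316 + 2.86×88 = 622.52 + 251.68 = 874.2
link = 963/874.2 = 1.101579
Chained index = 100 × 0.998590 × 1.101579 = 110.0026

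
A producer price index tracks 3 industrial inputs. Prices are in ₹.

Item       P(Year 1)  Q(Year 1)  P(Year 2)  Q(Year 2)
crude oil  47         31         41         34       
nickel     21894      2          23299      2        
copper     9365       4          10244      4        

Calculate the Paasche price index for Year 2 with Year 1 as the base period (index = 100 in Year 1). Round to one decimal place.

107.4

Paasche price index uses current-period quantities as weights.
ΣP(Year 2)·Q(Year 2) = 41×34 + 23299×2 + 10244×4 = 1394 + 46598 + 40976 = 88968
ΣP(Year 1)·Q(Year 2) = 47×34 + 21894×2 + 9365×4 = 1598 + 43788 + 37460 = 82846
Index = 88968 / 82846 × 100 = 107.3896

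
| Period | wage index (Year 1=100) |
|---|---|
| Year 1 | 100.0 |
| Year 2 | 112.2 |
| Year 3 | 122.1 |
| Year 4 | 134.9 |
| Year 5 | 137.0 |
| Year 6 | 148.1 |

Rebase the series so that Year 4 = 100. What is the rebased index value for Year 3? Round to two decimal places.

Rebased(Year 3) = 122.1 / 134.9 × 100 = 90.5115

90.51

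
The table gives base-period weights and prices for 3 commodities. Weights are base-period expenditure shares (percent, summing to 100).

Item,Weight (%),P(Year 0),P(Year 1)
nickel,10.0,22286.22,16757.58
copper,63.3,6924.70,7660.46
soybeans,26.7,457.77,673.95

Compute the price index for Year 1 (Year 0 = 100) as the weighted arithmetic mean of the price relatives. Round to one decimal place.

116.9

nickel: 10.0 × (16757.58/22286.22) = 10.0 × 0.751926 = 7.5193
copper: 63.3 × (7660.46/6924.70) = 63.3 × 1.106252 = 70.0257
soybeans: 26.7 × (673.95/457.77) = 26.7 × 1.472246 = 39.3090
Index = Σ wᵢ·(p₁ᵢ/p₀ᵢ) = 7.5193 + 70.0257 + 39.3090 = 116.8539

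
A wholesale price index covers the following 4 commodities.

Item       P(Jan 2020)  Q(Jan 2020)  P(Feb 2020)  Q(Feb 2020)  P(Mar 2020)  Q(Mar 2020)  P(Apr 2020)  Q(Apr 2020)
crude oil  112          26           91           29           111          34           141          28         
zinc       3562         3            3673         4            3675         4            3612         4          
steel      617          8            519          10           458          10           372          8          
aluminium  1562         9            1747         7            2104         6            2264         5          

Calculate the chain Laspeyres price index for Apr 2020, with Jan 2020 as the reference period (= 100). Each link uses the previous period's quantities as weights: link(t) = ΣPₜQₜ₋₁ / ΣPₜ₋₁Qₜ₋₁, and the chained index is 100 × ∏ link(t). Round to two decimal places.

Link Jan 2020→Feb 2020:
ΣP(Feb 2020)Q(Jan 2020) = 91×26 + 3673×3 + 519×8 + 1747×9 = 2366 + 11019 + 4152 + 15723 = 33260
ΣP(Jan 2020)Q(Jan 2020) = 112×26 + 3562×3 + 617×8 + 1562×9 = 2912 + 10686 + 4936 + 14058 = 32592
link = 33260/32592 = 1.020496
Link Feb 2020→Mar 2020:
ΣP(Mar 2020)Q(Feb 2020) = 111×29 + 3675×4 + 458×10 + 2104×7 = 3219 + 14700 + 4580 + 14728 = 37227
ΣP(Feb 2020)Q(Feb 2020) = 91×29 + 3673×4 + 519×10 + 1747×7 = 2639 + 14692 + 5190 + 12229 = 34750
link = 37227/34750 = 1.071281
Link Mar 2020→Apr 2020:
ΣP(Apr 2020)Q(Mar 2020) = 141×34 + 3612×4 + 372×10 + 2264×6 = 4794 + 14448 + 3720 + 13584 = 36546
ΣP(Mar 2020)Q(Mar 2020) = 111×34 + 3675×4 + 458×10 + 2104×6 = 3774 + 14700 + 4580 + 12624 = 35678
link = 36546/35678 = 1.024329
Chained index = 100 × 1.020496 × 1.071281 × 1.024329 = 111.9834

111.98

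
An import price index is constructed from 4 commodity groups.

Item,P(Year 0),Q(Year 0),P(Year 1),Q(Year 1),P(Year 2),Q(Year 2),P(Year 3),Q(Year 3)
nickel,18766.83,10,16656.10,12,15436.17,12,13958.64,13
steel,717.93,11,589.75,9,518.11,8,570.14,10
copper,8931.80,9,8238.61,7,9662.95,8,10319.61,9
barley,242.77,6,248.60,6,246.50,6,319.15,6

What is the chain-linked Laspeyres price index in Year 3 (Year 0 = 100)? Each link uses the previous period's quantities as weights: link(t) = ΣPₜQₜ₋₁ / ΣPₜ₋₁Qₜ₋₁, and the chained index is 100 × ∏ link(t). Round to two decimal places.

84.03

Link Year 0→Year 1:
ΣP(Year 1)Q(Year 0) = 16656.10×10 + 589.75×11 + 8238.61×9 + 248.60×6 = 166561 + 6487.25 + 74147.49 + 1491.6 = 248687.34
ΣP(Year 0)Q(Year 0) = 18766.83×10 + 717.93×11 + 8931.80×9 + 242.77×6 = 187668.3 + 7897.23 + 80386.2 + 1456.62 = 277408.35
link = 248687.34/277408.35 = 0.896467
Link Year 1→Year 2:
ΣP(Year 2)Q(Year 1) = 15436.17×12 + 518.11×9 + 9662.95×7 + 246.50×6 = 185234.04 + 4662.99 + 67640.65 + 1479 = 259016.68
ΣP(Year 1)Q(Year 1) = 16656.10×12 + 589.75×9 + 8238.61×7 + 248.60×6 = 199873.2 + 5307.75 + 57670.27 + 1491.6 = 264342.82
link = 259016.68/264342.82 = 0.979851
Link Year 2→Year 3:
ΣP(Year 3)Q(Year 2) = 13958.64×12 + 570.14×8 + 10319.61×8 + 319.15×6 = 167503.68 + 4561.12 + 82556.88 + 1914.9 = 256536.58
ΣP(Year 2)Q(Year 2) = 15436.17×12 + 518.11×8 + 9662.95×8 + 246.50×6 = 185234.04 + 4144.88 + 77303.6 + 1479 = 268161.52
link = 256536.58/268161.52 = 0.956649
Chained index = 100 × 0.896467 × 0.979851 × 0.956649 = 84.0325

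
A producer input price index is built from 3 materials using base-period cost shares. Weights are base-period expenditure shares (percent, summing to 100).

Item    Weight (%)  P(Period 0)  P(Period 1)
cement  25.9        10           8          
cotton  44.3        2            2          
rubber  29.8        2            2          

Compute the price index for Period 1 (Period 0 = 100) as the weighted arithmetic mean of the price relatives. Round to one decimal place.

94.8

cement: 25.9 × (8/10) = 25.9 × 0.800000 = 20.7200
cotton: 44.3 × (2/2) = 44.3 × 1.000000 = 44.3000
rubber: 29.8 × (2/2) = 29.8 × 1.000000 = 29.8000
Index = Σ wᵢ·(p₁ᵢ/p₀ᵢ) = 20.7200 + 44.3000 + 29.8000 = 94.8200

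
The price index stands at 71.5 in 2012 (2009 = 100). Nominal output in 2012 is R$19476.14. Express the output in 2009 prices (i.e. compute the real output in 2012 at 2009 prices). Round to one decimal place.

Real = Nominal ÷ (Index/100) = 19476.14 ÷ (71.5/100)
     = 19476.14 ÷ 0.715 = 27239.3566

27239.4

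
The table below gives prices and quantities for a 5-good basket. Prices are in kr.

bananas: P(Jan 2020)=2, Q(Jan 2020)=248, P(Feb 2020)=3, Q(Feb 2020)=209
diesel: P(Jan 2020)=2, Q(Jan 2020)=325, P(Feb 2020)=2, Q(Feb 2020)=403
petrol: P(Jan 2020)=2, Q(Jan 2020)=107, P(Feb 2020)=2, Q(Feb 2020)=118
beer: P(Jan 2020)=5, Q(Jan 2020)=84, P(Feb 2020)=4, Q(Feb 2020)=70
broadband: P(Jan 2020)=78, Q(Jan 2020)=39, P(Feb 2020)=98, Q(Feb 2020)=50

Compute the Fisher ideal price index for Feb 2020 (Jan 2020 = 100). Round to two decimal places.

Laspeyres component (base-period weights):
ΣP(Feb 2020)Q(Jan 2020) = 3×248 + 2×325 + 2×107 + 4×84 + 98×39 = 744 + 650 + 214 + 336 + 3822 = 5766
ΣP(Jan 2020)Q(Jan 2020) = 2×248 + 2×325 + 2×107 + 5×84 + 78×39 = 496 + 650 + 214 + 420 + 3042 = 4822
L = 5766 / 4822 × 100 = 119.5769
Paasche component (current-period weights):
ΣP(Feb 2020)Q(Feb 2020) = 3×209 + 2×403 + 2×118 + 4×70 + 98×50 = 627 + 806 + 236 + 280 + 4900 = 6849
ΣP(Jan 2020)Q(Feb 2020) = 2×209 + 2×403 + 2×118 + 5×70 + 78×50 = 418 + 806 + 236 + 350 + 3900 = 5710
P = 6849 / 5710 × 100 = 119.9475
Fisher = √(L × P) = √(119.5769 × 119.9475) = 119.7621

119.76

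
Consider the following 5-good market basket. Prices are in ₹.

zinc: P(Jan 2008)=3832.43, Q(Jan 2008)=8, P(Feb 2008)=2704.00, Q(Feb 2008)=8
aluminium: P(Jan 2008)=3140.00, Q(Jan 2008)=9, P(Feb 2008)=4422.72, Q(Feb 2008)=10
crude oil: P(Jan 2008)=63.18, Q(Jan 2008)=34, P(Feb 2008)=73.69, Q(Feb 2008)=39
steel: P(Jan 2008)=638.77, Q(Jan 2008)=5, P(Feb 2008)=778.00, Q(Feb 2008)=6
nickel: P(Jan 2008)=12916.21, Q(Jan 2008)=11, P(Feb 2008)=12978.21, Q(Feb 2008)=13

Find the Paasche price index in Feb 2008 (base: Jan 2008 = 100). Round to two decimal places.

102.48

Paasche price index uses current-period quantities as weights.
ΣP(Feb 2008)·Q(Feb 2008) = 2704.00×8 + 4422.72×10 + 73.69×39 + 778.00×6 + 12978.21×13 = 21632 + 44227.2 + 2873.91 + 4668 + 168716.73 = 242117.84
ΣP(Jan 2008)·Q(Feb 2008) = 3832.43×8 + 3140.00×10 + 63.18×39 + 638.77×6 + 12916.21×13 = 30659.44 + 31400 + 2464.02 + 3832.62 + 167910.73 = 236266.81
Index = 242117.84 / 236266.81 × 100 = 102.4765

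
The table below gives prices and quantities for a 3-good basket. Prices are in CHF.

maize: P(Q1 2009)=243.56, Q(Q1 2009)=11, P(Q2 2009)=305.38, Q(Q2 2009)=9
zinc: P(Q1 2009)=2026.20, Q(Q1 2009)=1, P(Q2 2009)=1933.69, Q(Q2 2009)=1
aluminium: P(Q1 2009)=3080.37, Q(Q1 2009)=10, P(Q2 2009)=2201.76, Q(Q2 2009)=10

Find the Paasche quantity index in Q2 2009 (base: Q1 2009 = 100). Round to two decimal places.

Paasche quantity index uses current-period prices as weights.
ΣP(Q2 2009)·Q(Q2 2009) = 305.38×9 + 1933.69×1 + 2201.76×10 = 2748.42 + 1933.69 + 22017.6 = 26699.71
ΣP(Q2 2009)·Q(Q1 2009) = 305.38×11 + 1933.69×1 + 2201.76×10 = 3359.18 + 1933.69 + 22017.6 = 27310.47
Index = 26699.71 / 27310.47 × 100 = 97.7636

97.76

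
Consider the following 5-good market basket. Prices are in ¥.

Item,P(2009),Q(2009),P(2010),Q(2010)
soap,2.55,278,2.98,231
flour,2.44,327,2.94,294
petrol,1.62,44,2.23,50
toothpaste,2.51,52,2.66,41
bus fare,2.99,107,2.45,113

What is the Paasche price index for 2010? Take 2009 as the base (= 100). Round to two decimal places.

Paasche price index uses current-period quantities as weights.
ΣP(2010)·Q(2010) = 2.98×231 + 2.94×294 + 2.23×50 + 2.66×41 + 2.45×113 = 688.38 + 864.36 + 111.5 + 109.06 + 276.85 = 2050.15
ΣP(2009)·Q(2010) = 2.55×231 + 2.44×294 + 1.62×50 + 2.51×41 + 2.99×113 = 589.05 + 717.36 + 81 + 102.91 + 337.87 = 1828.19
Index = 2050.15 / 1828.19 × 100 = 112.1410

112.14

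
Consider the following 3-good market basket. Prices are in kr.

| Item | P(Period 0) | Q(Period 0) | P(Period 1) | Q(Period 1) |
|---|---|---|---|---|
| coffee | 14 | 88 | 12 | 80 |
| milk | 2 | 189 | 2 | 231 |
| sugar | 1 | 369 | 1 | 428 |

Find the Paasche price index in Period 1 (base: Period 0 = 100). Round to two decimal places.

92.04

Paasche price index uses current-period quantities as weights.
ΣP(Period 1)·Q(Period 1) = 12×80 + 2×231 + 1×428 = 960 + 462 + 428 = 1850
ΣP(Period 0)·Q(Period 1) = 14×80 + 2×231 + 1×428 = 1120 + 462 + 428 = 2010
Index = 1850 / 2010 × 100 = 92.0398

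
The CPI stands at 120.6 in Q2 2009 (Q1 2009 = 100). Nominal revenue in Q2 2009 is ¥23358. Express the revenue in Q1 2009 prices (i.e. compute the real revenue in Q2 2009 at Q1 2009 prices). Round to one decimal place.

Real = Nominal ÷ (Index/100) = 23358 ÷ (120.6/100)
     = 23358 ÷ 1.206 = 19368.1592

19368.2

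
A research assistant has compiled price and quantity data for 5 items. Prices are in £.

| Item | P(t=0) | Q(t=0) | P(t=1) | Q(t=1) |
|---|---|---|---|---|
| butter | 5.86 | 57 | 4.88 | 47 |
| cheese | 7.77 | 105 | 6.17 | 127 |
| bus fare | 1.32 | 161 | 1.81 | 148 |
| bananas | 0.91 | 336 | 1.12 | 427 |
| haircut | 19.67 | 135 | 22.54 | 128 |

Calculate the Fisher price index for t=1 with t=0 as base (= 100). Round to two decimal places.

Laspeyres component (base-period weights):
ΣP(t=1)Q(t=0) = 4.88×57 + 6.17×105 + 1.81×161 + 1.12×336 + 22.54×135 = 278.16 + 647.85 + 291.41 + 376.32 + 3042.9 = 4636.64
ΣP(t=0)Q(t=0) = 5.86×57 + 7.77×105 + 1.32×161 + 0.91×336 + 19.67×135 = 334.02 + 815.85 + 212.52 + 305.76 + 2655.45 = 4323.6
L = 4636.64 / 4323.6 × 100 = 107.2403
Paasche component (current-period weights):
ΣP(t=1)Q(t=1) = 4.88×47 + 6.17×127 + 1.81×148 + 1.12×427 + 22.54×128 = 229.36 + 783.59 + 267.88 + 478.24 + 2885.12 = 4644.19
ΣP(t=0)Q(t=1) = 5.86×47 + 7.77×127 + 1.32×148 + 0.91×427 + 19.67×128 = 275.42 + 986.79 + 195.36 + 388.57 + 2517.76 = 4363.9
P = 4644.19 / 4363.9 × 100 = 106.4229
Fisher = √(L × P) = √(107.2403 × 106.4229) = 106.8308

106.83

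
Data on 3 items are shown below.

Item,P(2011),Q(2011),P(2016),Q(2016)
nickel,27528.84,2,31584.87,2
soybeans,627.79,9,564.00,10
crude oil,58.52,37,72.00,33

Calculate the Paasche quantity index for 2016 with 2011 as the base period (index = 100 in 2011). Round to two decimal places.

Paasche quantity index uses current-period prices as weights.
ΣP(2016)·Q(2016) = 31584.87×2 + 564.00×10 + 72.00×33 = 63169.74 + 5640 + 2376 = 71185.74
ΣP(2016)·Q(2011) = 31584.87×2 + 564.00×9 + 72.00×37 = 63169.74 + 5076 + 2664 = 70909.74
Index = 71185.74 / 70909.74 × 100 = 100.3892

100.39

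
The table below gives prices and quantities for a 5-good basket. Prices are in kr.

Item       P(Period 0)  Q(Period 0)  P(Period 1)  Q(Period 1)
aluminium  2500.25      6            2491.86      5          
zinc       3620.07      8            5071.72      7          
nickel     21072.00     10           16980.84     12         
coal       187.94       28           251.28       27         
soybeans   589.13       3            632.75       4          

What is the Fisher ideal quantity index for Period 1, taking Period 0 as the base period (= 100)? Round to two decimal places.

Laspeyres component (base-period weights):
ΣP(Period 0)Q(Period 1) = 2500.25×5 + 3620.07×7 + 21072.00×12 + 187.94×27 + 589.13×4 = 12501.25 + 25340.49 + 252864 + 5074.38 + 2356.52 = 298136.64
ΣP(Period 0)Q(Period 0) = 2500.25×6 + 3620.07×8 + 21072.00×10 + 187.94×28 + 589.13×3 = 15001.5 + 28960.56 + 210720 + 5262.32 + 1767.39 = 261711.77
L = 298136.64 / 261711.77 × 100 = 113.9179
Paasche component (current-period weights):
ΣP(Period 1)Q(Period 1) = 2491.86×5 + 5071.72×7 + 16980.84×12 + 251.28×27 + 632.75×4 = 12459.3 + 35502.04 + 203770.08 + 6784.56 + 2531 = 261046.98
ΣP(Period 1)Q(Period 0) = 2491.86×6 + 5071.72×8 + 16980.84×10 + 251.28×28 + 632.75×3 = 14951.16 + 40573.76 + 169808.4 + 7035.84 + 1898.25 = 234267.41
P = 261046.98 / 234267.41 × 100 = 111.4312
Fisher = √(L × P) = √(113.9179 × 111.4312) = 112.6677

112.67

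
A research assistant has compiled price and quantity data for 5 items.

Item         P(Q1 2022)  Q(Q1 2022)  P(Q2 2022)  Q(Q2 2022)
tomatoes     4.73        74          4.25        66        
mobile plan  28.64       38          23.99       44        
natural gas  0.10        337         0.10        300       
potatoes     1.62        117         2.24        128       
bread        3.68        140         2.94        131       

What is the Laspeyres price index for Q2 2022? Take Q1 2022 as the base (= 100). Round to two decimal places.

88.82

Laspeyres price index uses base-period quantities as weights.
ΣP(Q2 2022)·Q(Q1 2022) = 4.25×74 + 23.99×38 + 0.10×337 + 2.24×117 + 2.94×140 = 314.5 + 911.62 + 33.7 + 262.08 + 411.6 = 1933.5
ΣP(Q1 2022)·Q(Q1 2022) = 4.73×74 + 28.64×38 + 0.10×337 + 1.62×117 + 3.68×140 = 350.02 + 1088.32 + 33.7 + 189.54 + 515.2 = 2176.78
Index = 1933.5 / 2176.78 × 100 = 88.8239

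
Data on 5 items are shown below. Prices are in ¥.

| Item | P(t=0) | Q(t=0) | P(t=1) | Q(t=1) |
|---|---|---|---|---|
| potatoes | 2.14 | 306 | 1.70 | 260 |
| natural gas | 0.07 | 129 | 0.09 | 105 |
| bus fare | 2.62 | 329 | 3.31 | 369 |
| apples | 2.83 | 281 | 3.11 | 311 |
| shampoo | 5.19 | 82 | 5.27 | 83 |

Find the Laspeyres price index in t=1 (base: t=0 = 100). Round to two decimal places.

106.56

Laspeyres price index uses base-period quantities as weights.
ΣP(t=1)·Q(t=0) = 1.70×306 + 0.09×129 + 3.31×329 + 3.11×281 + 5.27×82 = 520.2 + 11.61 + 1088.99 + 873.91 + 432.14 = 2926.85
ΣP(t=0)·Q(t=0) = 2.14×306 + 0.07×129 + 2.62×329 + 2.83×281 + 5.19×82 = 654.84 + 9.03 + 861.98 + 795.23 + 425.58 = 2746.66
Index = 2926.85 / 2746.66 × 100 = 106.5603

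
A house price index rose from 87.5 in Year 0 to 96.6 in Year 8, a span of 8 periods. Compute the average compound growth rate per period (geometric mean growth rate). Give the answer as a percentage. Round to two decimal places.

1.24%

Growth factor = (96.6/87.5)^(1/8) = (1.104000)^(1/8) = 1.012444
Growth rate = 1.012444 − 1 = 0.012444 = 1.2444%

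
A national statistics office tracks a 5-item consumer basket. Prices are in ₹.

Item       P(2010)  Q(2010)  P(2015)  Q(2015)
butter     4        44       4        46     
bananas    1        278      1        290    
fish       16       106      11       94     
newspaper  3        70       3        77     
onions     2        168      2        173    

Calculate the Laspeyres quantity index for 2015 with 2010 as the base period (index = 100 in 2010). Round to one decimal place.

94.8

Laspeyres quantity index uses base-period prices as weights.
ΣP(2010)·Q(2015) = 4×46 + 1×290 + 16×94 + 3×77 + 2×173 = 184 + 290 + 1504 + 231 + 346 = 2555
ΣP(2010)·Q(2010) = 4×44 + 1×278 + 16×106 + 3×70 + 2×168 = 176 + 278 + 1696 + 210 + 336 = 2696
Index = 2555 / 2696 × 100 = 94.7700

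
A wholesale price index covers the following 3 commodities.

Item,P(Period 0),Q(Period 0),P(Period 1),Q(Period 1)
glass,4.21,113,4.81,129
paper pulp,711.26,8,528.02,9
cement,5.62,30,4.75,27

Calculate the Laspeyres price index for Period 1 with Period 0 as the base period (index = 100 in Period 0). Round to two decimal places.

77.52

Laspeyres price index uses base-period quantities as weights.
ΣP(Period 1)·Q(Period 0) = 4.81×113 + 528.02×8 + 4.75×30 = 543.53 + 4224.16 + 142.5 = 4910.19
ΣP(Period 0)·Q(Period 0) = 4.21×113 + 711.26×8 + 5.62×30 = 475.73 + 5690.08 + 168.6 = 6334.41
Index = 4910.19 / 6334.41 × 100 = 77.5161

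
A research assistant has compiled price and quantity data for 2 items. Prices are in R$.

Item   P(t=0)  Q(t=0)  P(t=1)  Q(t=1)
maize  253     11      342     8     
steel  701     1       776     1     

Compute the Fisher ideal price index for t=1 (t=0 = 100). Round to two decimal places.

Laspeyres component (base-period weights):
ΣP(t=1)Q(t=0) = 342×11 + 776×1 = 3762 + 776 = 4538
ΣP(t=0)Q(t=0) = 253×11 + 701×1 = 2783 + 701 = 3484
L = 4538 / 3484 × 100 = 130.2526
Paasche component (current-period weights):
ΣP(t=1)Q(t=1) = 342×8 + 776×1 = 2736 + 776 = 3512
ΣP(t=0)Q(t=1) = 253×8 + 701×1 = 2024 + 701 = 2725
P = 3512 / 2725 × 100 = 128.8807
Fisher = √(L × P) = √(130.2526 × 128.8807) = 129.5648

129.56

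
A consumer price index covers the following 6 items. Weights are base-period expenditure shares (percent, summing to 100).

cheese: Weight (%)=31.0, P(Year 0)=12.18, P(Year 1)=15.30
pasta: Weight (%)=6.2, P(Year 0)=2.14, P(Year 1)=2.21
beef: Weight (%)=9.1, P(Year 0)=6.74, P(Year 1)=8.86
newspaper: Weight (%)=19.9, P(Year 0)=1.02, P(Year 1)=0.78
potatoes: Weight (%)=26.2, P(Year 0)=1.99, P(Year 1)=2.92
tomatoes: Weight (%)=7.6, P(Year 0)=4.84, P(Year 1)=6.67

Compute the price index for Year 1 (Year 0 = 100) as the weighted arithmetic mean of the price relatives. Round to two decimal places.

cheese: 31.0 × (15.30/12.18) = 31.0 × 1.256158 = 38.9409
pasta: 6.2 × (2.21/2.14) = 6.2 × 1.032710 = 6.4028
beef: 9.1 × (8.86/6.74) = 9.1 × 1.314540 = 11.9623
newspaper: 19.9 × (0.78/1.02) = 19.9 × 0.764706 = 15.2176
potatoes: 26.2 × (2.92/1.99) = 26.2 × 1.467337 = 38.4442
tomatoes: 7.6 × (6.67/4.84) = 7.6 × 1.378099 = 10.4736
Index = Σ wᵢ·(p₁ᵢ/p₀ᵢ) = 38.9409 + 6.4028 + 11.9623 + 15.2176 + 38.4442 + 10.4736 = 121.4414

121.44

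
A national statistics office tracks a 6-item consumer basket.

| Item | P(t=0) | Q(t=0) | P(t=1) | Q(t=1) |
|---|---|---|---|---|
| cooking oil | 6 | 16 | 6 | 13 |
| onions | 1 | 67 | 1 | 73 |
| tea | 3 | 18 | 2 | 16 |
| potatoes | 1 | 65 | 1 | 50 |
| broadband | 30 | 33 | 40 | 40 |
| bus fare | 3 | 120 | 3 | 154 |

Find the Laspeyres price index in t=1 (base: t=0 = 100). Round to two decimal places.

119.12

Laspeyres price index uses base-period quantities as weights.
ΣP(t=1)·Q(t=0) = 6×16 + 1×67 + 2×18 + 1×65 + 40×33 + 3×120 = 96 + 67 + 36 + 65 + 1320 + 360 = 1944
ΣP(t=0)·Q(t=0) = 6×16 + 1×67 + 3×18 + 1×65 + 30×33 + 3×120 = 96 + 67 + 54 + 65 + 990 + 360 = 1632
Index = 1944 / 1632 × 100 = 119.1176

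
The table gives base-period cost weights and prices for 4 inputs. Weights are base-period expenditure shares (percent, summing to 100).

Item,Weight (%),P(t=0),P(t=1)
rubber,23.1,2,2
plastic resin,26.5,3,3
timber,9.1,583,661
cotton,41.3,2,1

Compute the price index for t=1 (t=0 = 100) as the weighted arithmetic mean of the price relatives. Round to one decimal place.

rubber: 23.1 × (2/2) = 23.1 × 1.000000 = 23.1000
plastic resin: 26.5 × (3/3) = 26.5 × 1.000000 = 26.5000
timber: 9.1 × (661/583) = 9.1 × 1.133791 = 10.3175
cotton: 41.3 × (1/2) = 41.3 × 0.500000 = 20.6500
Index = Σ wᵢ·(p₁ᵢ/p₀ᵢ) = 23.1000 + 26.5000 + 10.3175 + 20.6500 = 80.5675

80.6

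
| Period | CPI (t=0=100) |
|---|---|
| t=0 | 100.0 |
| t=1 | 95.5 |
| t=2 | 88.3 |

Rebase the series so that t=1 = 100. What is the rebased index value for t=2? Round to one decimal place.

92.5

Rebased(t=2) = 88.3 / 95.5 × 100 = 92.4607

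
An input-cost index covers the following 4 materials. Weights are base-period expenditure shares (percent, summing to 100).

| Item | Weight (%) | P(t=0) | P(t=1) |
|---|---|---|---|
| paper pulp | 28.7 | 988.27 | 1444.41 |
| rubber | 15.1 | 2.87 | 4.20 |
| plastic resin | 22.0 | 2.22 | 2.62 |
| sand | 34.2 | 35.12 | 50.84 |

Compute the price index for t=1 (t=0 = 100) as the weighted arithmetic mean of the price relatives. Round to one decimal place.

139.5

paper pulp: 28.7 × (1444.41/988.27) = 28.7 × 1.461554 = 41.9466
rubber: 15.1 × (4.20/2.87) = 15.1 × 1.463415 = 22.0976
plastic resin: 22.0 × (2.62/2.22) = 22.0 × 1.180180 = 25.9640
sand: 34.2 × (50.84/35.12) = 34.2 × 1.447608 = 49.5082
Index = Σ wᵢ·(p₁ᵢ/p₀ᵢ) = 41.9466 + 22.0976 + 25.9640 + 49.5082 = 139.5163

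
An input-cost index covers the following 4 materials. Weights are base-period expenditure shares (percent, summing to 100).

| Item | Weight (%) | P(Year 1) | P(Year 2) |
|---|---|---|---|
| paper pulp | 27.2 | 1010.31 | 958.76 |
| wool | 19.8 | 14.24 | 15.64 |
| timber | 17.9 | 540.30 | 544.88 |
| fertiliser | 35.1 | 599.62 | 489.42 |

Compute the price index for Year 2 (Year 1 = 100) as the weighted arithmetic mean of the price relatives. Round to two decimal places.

94.26

paper pulp: 27.2 × (958.76/1010.31) = 27.2 × 0.948976 = 25.8121
wool: 19.8 × (15.64/14.24) = 19.8 × 1.098315 = 21.7466
timber: 17.9 × (544.88/540.30) = 17.9 × 1.008477 = 18.0517
fertiliser: 35.1 × (489.42/599.62) = 35.1 × 0.816217 = 28.6492
Index = Σ wᵢ·(p₁ᵢ/p₀ᵢ) = 25.8121 + 21.7466 + 18.0517 + 28.6492 = 94.2597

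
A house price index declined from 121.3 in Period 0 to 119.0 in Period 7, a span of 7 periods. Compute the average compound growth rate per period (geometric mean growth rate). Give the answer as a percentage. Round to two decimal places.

Growth factor = (119.0/121.3)^(1/7) = (0.981039)^(1/7) = 0.997269
Growth rate = 0.997269 − 1 = -0.002731 = -0.2731%

-0.27%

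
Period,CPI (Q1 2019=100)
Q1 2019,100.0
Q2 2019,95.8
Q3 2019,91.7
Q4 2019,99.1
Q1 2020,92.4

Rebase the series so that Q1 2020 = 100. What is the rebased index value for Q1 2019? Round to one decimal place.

Rebased(Q1 2019) = 100.0 / 92.4 × 100 = 108.2251

108.2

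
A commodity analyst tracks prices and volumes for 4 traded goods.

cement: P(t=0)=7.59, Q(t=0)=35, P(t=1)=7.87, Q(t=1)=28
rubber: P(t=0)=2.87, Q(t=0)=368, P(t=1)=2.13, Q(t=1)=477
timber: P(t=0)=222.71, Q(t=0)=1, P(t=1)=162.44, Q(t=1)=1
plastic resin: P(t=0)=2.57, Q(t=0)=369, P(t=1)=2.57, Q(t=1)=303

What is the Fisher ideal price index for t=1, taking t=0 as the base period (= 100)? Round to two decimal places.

85.67

Laspeyres component (base-period weights):
ΣP(t=1)Q(t=0) = 7.87×35 + 2.13×368 + 162.44×1 + 2.57×369 = 275.45 + 783.84 + 162.44 + 948.33 = 2170.06
ΣP(t=0)Q(t=0) = 7.59×35 + 2.87×368 + 222.71×1 + 2.57×369 = 265.65 + 1056.16 + 222.71 + 948.33 = 2492.85
L = 2170.06 / 2492.85 × 100 = 87.0514
Paasche component (current-period weights):
ΣP(t=1)Q(t=1) = 7.87×28 + 2.13×477 + 162.44×1 + 2.57×303 = 220.36 + 1016.01 + 162.44 + 778.71 = 2177.52
ΣP(t=0)Q(t=1) = 7.59×28 + 2.87×477 + 222.71×1 + 2.57×303 = 212.52 + 1368.99 + 222.71 + 778.71 = 2582.93
P = 2177.52 / 2582.93 × 100 = 84.3043
Fisher = √(L × P) = √(87.0514 × 84.3043) = 85.6668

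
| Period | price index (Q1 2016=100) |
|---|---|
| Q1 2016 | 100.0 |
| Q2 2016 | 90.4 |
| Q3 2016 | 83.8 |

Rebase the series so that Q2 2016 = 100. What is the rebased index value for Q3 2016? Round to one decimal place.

Rebased(Q3 2016) = 83.8 / 90.4 × 100 = 92.6991

92.7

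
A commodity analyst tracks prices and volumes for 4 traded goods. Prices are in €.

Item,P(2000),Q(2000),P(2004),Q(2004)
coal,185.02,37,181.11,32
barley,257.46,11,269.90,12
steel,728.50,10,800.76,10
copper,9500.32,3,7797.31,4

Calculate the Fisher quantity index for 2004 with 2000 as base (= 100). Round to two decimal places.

Laspeyres component (base-period weights):
ΣP(2000)Q(2004) = 185.02×32 + 257.46×12 + 728.50×10 + 9500.32×4 = 5920.64 + 3089.52 + 7285 + 38001.28 = 54296.44
ΣP(2000)Q(2000) = 185.02×37 + 257.46×11 + 728.50×10 + 9500.32×3 = 6845.74 + 2832.06 + 7285 + 28500.96 = 45463.76
L = 54296.44 / 45463.76 × 100 = 119.4280
Paasche component (current-period weights):
ΣP(2004)Q(2004) = 181.11×32 + 269.90×12 + 800.76×10 + 7797.31×4 = 5795.52 + 3238.8 + 8007.6 + 31189.24 = 48231.16
ΣP(2004)Q(2000) = 181.11×37 + 269.90×11 + 800.76×10 + 7797.31×3 = 6701.07 + 2968.9 + 8007.6 + 23391.93 = 41069.5
P = 48231.16 / 41069.5 × 100 = 117.4379
Fisher = √(L × P) = √(119.4280 × 117.4379) = 118.4288

118.43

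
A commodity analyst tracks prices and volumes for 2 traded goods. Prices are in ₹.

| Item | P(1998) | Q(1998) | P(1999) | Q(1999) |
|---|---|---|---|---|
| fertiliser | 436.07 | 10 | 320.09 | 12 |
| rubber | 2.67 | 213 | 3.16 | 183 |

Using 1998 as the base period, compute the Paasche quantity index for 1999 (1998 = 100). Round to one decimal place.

114.1

Paasche quantity index uses current-period prices as weights.
ΣP(1999)·Q(1999) = 320.09×12 + 3.16×183 = 3841.08 + 578.28 = 4419.36
ΣP(1999)·Q(1998) = 320.09×10 + 3.16×213 = 3200.9 + 673.08 = 3873.98
Index = 4419.36 / 3873.98 × 100 = 114.0780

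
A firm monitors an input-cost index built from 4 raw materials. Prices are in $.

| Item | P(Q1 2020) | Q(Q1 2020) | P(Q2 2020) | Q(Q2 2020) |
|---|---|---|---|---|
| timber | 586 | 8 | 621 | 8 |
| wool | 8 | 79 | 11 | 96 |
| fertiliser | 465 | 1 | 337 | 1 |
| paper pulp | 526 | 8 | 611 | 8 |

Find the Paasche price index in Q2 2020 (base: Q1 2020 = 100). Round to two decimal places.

111.06

Paasche price index uses current-period quantities as weights.
ΣP(Q2 2020)·Q(Q2 2020) = 621×8 + 11×96 + 337×1 + 611×8 = 4968 + 1056 + 337 + 4888 = 11249
ΣP(Q1 2020)·Q(Q2 2020) = 586×8 + 8×96 + 465×1 + 526×8 = 4688 + 768 + 465 + 4208 = 10129
Index = 11249 / 10129 × 100 = 111.0574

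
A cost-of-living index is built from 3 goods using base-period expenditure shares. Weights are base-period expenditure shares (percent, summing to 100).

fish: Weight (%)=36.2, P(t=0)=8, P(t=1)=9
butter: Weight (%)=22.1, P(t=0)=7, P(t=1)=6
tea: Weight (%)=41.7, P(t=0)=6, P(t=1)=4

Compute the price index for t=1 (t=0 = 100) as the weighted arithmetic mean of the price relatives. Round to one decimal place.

87.5

fish: 36.2 × (9/8) = 36.2 × 1.125000 = 40.7250
butter: 22.1 × (6/7) = 22.1 × 0.857143 = 18.9429
tea: 41.7 × (4/6) = 41.7 × 0.666667 = 27.8000
Index = Σ wᵢ·(p₁ᵢ/p₀ᵢ) = 40.7250 + 18.9429 + 27.8000 = 87.4679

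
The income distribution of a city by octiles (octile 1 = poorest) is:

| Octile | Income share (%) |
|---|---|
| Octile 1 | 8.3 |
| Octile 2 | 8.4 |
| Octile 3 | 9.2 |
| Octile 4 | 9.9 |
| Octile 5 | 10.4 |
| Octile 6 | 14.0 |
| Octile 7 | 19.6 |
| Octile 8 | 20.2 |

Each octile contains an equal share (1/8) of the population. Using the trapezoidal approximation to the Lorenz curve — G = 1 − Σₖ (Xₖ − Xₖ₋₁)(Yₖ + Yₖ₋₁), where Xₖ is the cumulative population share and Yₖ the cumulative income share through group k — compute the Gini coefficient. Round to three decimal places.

0.193

Cumulative income shares Yₖ: 0.0830, 0.1670, 0.2590, 0.3580, 0.4620, 0.6020, 0.7980, 1.0000
Σ (Xₖ−Xₖ₋₁)(Yₖ+Yₖ₋₁) = (1/8)(0.0830+0.0000) + (1/8)(0.1670+0.0830) + (1/8)(0.2590+0.1670) + (1/8)(0.3580+0.2590) + (1/8)(0.4620+0.3580) + (1/8)(0.6020+0.4620) + (1/8)(0.7980+0.6020) + (1/8)(1.0000+0.7980)
  = 0.0104 + 0.0312 + 0.0533 + 0.0771 + 0.1025 + 0.1330 + 0.1750 + 0.2248 = 0.8073
G = 1 − 0.8073 = 0.1927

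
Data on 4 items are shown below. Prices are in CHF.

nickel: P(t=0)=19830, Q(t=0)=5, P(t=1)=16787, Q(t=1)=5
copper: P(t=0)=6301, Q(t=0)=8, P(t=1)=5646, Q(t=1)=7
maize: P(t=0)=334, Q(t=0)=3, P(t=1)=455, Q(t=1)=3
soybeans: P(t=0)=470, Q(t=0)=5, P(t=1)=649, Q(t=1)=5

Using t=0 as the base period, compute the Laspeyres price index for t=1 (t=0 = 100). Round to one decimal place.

87.4

Laspeyres price index uses base-period quantities as weights.
ΣP(t=1)·Q(t=0) = 16787×5 + 5646×8 + 455×3 + 649×5 = 83935 + 45168 + 1365 + 3245 = 133713
ΣP(t=0)·Q(t=0) = 19830×5 + 6301×8 + 334×3 + 470×5 = 99150 + 50408 + 1002 + 2350 = 152910
Index = 133713 / 152910 × 100 = 87.4456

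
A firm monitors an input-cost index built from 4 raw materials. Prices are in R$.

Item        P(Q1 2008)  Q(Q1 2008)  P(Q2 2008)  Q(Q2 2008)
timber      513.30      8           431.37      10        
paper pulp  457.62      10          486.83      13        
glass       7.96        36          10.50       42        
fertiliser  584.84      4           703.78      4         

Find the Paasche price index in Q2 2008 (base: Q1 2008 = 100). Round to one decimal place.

Paasche price index uses current-period quantities as weights.
ΣP(Q2 2008)·Q(Q2 2008) = 431.37×10 + 486.83×13 + 10.50×42 + 703.78×4 = 4313.7 + 6328.79 + 441 + 2815.12 = 13898.61
ΣP(Q1 2008)·Q(Q2 2008) = 513.30×10 + 457.62×13 + 7.96×42 + 584.84×4 = 5133 + 5949.06 + 334.32 + 2339.36 = 13755.74
Index = 13898.61 / 13755.74 × 100 = 101.0386

101.0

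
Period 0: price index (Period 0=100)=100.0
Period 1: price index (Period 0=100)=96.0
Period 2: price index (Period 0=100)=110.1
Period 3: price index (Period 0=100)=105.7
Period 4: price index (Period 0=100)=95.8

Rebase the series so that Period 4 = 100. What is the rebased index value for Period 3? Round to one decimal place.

110.3

Rebased(Period 3) = 105.7 / 95.8 × 100 = 110.3340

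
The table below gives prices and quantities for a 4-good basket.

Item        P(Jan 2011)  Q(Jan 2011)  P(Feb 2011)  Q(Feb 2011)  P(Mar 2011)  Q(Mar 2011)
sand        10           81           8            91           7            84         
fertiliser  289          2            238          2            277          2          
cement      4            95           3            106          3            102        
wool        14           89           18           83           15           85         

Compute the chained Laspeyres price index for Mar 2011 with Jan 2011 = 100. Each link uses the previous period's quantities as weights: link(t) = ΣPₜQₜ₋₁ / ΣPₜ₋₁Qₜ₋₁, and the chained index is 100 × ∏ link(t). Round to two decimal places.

91.22

Link Jan 2011→Feb 2011:
ΣP(Feb 2011)Q(Jan 2011) = 8×81 + 238×2 + 3×95 + 18×89 = 648 + 476 + 285 + 1602 = 3011
ΣP(Jan 2011)Q(Jan 2011) = 10×81 + 289×2 + 4×95 + 14×89 = 810 + 578 + 380 + 1246 = 3014
link = 3011/3014 = 0.999005
Link Feb 2011→Mar 2011:
ΣP(Mar 2011)Q(Feb 2011) = 7×91 + 277×2 + 3×106 + 15×83 = 637 + 554 + 318 + 1245 = 2754
ΣP(Feb 2011)Q(Feb 2011) = 8×91 + 238×2 + 3×106 + 18×83 = 728 + 476 + 318 + 1494 = 3016
link = 2754/3016 = 0.913130
Chained index = 100 × 0.999005 × 0.913130 = 91.2221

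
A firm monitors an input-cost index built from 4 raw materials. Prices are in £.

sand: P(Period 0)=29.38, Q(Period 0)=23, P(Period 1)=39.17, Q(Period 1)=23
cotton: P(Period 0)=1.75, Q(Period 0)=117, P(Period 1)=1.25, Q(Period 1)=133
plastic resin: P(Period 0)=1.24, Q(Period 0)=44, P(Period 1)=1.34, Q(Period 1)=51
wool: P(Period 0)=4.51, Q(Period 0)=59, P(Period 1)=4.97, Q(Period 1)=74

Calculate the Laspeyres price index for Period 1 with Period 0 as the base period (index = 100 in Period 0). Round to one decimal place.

116.5

Laspeyres price index uses base-period quantities as weights.
ΣP(Period 1)·Q(Period 0) = 39.17×23 + 1.25×117 + 1.34×44 + 4.97×59 = 900.91 + 146.25 + 58.96 + 293.23 = 1399.35
ΣP(Period 0)·Q(Period 0) = 29.38×23 + 1.75×117 + 1.24×44 + 4.51×59 = 675.74 + 204.75 + 54.56 + 266.09 = 1201.14
Index = 1399.35 / 1201.14 × 100 = 116.5018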